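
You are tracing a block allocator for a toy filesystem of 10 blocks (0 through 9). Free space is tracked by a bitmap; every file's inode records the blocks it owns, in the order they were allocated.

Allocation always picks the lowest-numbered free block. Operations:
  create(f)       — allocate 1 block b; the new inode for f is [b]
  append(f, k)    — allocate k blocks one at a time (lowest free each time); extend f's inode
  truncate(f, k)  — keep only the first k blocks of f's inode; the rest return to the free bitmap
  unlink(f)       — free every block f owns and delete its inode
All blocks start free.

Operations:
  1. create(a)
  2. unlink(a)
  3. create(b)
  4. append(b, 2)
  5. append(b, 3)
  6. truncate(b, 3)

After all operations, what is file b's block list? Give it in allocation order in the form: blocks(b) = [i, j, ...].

blocks(b) = [0, 1, 2]

after create(a) → a:[0]  free=[F.........]
after unlink(a) →   free=[..........]
after create(b) → b:[0]  free=[F.........]
after append(b, 2) → b:[0, 1, 2]  free=[FFF.......]
after append(b, 3) → b:[0, 1, 2, 3, 4, 5]  free=[FFFFFF....]
after truncate(b, 3) → b:[0, 1, 2]  free=[FFF.......]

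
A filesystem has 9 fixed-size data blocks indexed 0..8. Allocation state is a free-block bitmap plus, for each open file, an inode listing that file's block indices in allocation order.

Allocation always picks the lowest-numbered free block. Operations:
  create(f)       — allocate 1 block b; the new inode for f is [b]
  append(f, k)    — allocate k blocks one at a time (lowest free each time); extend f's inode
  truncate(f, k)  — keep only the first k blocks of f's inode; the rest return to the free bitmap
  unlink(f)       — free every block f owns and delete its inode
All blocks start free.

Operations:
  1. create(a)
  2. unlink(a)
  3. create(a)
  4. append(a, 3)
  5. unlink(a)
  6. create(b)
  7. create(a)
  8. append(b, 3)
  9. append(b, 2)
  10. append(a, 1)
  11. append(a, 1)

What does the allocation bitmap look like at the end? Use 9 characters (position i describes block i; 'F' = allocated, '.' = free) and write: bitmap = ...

after create(a) → a:[0]  free=[F........]
after unlink(a) →   free=[.........]
after create(a) → a:[0]  free=[F........]
after append(a, 3) → a:[0, 1, 2, 3]  free=[FFFF.....]
after unlink(a) →   free=[.........]
after create(b) → b:[0]  free=[F........]
after create(a) → a:[1], b:[0]  free=[FF.......]
after append(b, 3) → a:[1], b:[0, 2, 3, 4]  free=[FFFFF....]
after append(b, 2) → a:[1], b:[0, 2, 3, 4, 5, 6]  free=[FFFFFFF..]
after append(a, 1) → a:[1, 7], b:[0, 2, 3, 4, 5, 6]  free=[FFFFFFFF.]
after append(a, 1) → a:[1, 7, 8], b:[0, 2, 3, 4, 5, 6]  free=[FFFFFFFFF]

bitmap = FFFFFFFFF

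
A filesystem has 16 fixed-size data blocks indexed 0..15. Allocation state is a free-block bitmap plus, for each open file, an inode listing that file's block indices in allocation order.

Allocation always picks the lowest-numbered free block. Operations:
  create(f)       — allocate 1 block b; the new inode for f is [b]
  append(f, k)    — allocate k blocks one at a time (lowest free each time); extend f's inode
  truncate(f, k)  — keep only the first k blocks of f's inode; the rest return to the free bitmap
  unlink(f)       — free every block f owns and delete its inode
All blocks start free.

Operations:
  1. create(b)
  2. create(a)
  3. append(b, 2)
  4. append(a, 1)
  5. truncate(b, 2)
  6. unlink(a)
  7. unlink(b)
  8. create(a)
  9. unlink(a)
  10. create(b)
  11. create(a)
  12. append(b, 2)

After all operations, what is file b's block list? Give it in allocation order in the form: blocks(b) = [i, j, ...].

blocks(b) = [0, 2, 3]

  1. create(b)  ⇒  F...............  {b→[0]}
  2. create(a)  ⇒  FF..............  {a→[1]; b→[0]}
  3. append(b, 2)  ⇒  FFFF............  {a→[1]; b→[0, 2, 3]}
  4. append(a, 1)  ⇒  FFFFF...........  {a→[1, 4]; b→[0, 2, 3]}
  5. truncate(b, 2)  ⇒  FFF.F...........  {a→[1, 4]; b→[0, 2]}
  6. unlink(a)  ⇒  F.F.............  {b→[0, 2]}
  7. unlink(b)  ⇒  ................  {}
  8. create(a)  ⇒  F...............  {a→[0]}
  9. unlink(a)  ⇒  ................  {}
  10. create(b)  ⇒  F...............  {b→[0]}
  11. create(a)  ⇒  FF..............  {a→[1]; b→[0]}
  12. append(b, 2)  ⇒  FFFF............  {a→[1]; b→[0, 2, 3]}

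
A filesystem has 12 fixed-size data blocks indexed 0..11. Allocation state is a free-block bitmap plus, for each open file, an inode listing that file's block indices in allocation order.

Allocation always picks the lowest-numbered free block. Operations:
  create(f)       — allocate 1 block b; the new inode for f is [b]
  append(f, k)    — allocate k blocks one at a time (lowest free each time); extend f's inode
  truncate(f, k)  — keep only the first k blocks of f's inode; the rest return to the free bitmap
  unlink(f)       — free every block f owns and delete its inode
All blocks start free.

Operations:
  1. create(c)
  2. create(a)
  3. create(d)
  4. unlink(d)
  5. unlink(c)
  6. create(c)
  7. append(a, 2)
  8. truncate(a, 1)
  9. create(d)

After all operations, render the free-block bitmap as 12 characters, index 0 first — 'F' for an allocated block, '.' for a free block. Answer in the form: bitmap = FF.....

after create(c) → c:[0]  free=[F...........]
after create(a) → a:[1], c:[0]  free=[FF..........]
after create(d) → a:[1], c:[0], d:[2]  free=[FFF.........]
after unlink(d) → a:[1], c:[0]  free=[FF..........]
after unlink(c) → a:[1]  free=[.F..........]
after create(c) → a:[1], c:[0]  free=[FF..........]
after append(a, 2) → a:[1, 2, 3], c:[0]  free=[FFFF........]
after truncate(a, 1) → a:[1], c:[0]  free=[FF..........]
after create(d) → a:[1], c:[0], d:[2]  free=[FFF.........]

bitmap = FFF.........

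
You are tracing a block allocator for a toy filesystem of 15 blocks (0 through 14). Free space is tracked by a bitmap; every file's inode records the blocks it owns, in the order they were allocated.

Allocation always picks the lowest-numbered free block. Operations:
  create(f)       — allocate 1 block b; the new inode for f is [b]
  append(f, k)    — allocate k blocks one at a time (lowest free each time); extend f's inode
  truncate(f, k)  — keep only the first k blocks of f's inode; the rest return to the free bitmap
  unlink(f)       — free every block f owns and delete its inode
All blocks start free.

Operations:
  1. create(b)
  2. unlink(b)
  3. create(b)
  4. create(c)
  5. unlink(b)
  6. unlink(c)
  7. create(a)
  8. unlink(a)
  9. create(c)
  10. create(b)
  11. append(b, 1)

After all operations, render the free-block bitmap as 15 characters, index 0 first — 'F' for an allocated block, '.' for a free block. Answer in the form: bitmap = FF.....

bitmap = FFF............

[1] create(b) — b=0 (map F..............)
[2] unlink(b) —  (map ...............)
[3] create(b) — b=0 (map F..............)
[4] create(c) — b=0 c=1 (map FF.............)
[5] unlink(b) — c=1 (map .F.............)
[6] unlink(c) —  (map ...............)
[7] create(a) — a=0 (map F..............)
[8] unlink(a) —  (map ...............)
[9] create(c) — c=0 (map F..............)
[10] create(b) — b=1 c=0 (map FF.............)
[11] append(b, 1) — b=1,2 c=0 (map FFF............)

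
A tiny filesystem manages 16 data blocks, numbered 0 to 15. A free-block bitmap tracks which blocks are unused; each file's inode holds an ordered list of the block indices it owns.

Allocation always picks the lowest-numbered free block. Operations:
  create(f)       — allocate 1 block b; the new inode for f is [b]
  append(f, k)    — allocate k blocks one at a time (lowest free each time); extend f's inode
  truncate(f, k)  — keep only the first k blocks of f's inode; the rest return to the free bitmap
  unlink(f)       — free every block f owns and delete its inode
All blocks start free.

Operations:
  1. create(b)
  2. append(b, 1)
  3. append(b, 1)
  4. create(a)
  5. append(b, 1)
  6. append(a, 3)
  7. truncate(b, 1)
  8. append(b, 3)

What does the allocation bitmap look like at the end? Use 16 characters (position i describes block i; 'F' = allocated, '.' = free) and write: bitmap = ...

  1. create(b)  ⇒  F...............  {b→[0]}
  2. append(b, 1)  ⇒  FF..............  {b→[0, 1]}
  3. append(b, 1)  ⇒  FFF.............  {b→[0, 1, 2]}
  4. create(a)  ⇒  FFFF............  {a→[3]; b→[0, 1, 2]}
  5. append(b, 1)  ⇒  FFFFF...........  {a→[3]; b→[0, 1, 2, 4]}
  6. append(a, 3)  ⇒  FFFFFFFF........  {a→[3, 5, 6, 7]; b→[0, 1, 2, 4]}
  7. truncate(b, 1)  ⇒  F..F.FFF........  {a→[3, 5, 6, 7]; b→[0]}
  8. append(b, 3)  ⇒  FFFFFFFF........  {a→[3, 5, 6, 7]; b→[0, 1, 2, 4]}

bitmap = FFFFFFFF........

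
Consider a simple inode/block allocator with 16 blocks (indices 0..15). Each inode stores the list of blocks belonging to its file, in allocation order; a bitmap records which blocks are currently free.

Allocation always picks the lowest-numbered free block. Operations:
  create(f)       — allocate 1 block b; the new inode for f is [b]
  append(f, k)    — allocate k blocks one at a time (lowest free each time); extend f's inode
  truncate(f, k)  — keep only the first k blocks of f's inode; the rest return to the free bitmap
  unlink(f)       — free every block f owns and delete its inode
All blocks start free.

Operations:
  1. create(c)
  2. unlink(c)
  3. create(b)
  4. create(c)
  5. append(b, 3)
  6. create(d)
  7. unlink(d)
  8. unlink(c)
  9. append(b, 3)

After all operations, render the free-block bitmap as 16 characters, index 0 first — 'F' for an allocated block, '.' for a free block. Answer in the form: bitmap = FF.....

  1. create(c)  ⇒  F...............  {c→[0]}
  2. unlink(c)  ⇒  ................  {}
  3. create(b)  ⇒  F...............  {b→[0]}
  4. create(c)  ⇒  FF..............  {b→[0]; c→[1]}
  5. append(b, 3)  ⇒  FFFFF...........  {b→[0, 2, 3, 4]; c→[1]}
  6. create(d)  ⇒  FFFFFF..........  {b→[0, 2, 3, 4]; c→[1]; d→[5]}
  7. unlink(d)  ⇒  FFFFF...........  {b→[0, 2, 3, 4]; c→[1]}
  8. unlink(c)  ⇒  F.FFF...........  {b→[0, 2, 3, 4]}
  9. append(b, 3)  ⇒  FFFFFFF.........  {b→[0, 2, 3, 4, 1, 5, 6]}

bitmap = FFFFFFF.........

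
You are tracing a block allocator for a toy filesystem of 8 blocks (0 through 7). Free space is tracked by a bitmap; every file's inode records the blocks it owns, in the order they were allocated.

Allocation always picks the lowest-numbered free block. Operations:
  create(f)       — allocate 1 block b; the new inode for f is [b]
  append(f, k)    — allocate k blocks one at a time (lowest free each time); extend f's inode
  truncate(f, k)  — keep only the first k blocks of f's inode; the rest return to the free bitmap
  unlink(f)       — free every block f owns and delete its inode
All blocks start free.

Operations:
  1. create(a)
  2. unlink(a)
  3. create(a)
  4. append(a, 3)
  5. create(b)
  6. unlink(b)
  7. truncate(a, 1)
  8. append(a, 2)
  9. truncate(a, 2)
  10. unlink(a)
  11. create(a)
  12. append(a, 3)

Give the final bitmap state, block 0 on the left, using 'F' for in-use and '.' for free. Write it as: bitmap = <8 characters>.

[1] create(a) — a=0 (map F.......)
[2] unlink(a) —  (map ........)
[3] create(a) — a=0 (map F.......)
[4] append(a, 3) — a=0,1,2,3 (map FFFF....)
[5] create(b) — a=0,1,2,3 b=4 (map FFFFF...)
[6] unlink(b) — a=0,1,2,3 (map FFFF....)
[7] truncate(a, 1) — a=0 (map F.......)
[8] append(a, 2) — a=0,1,2 (map FFF.....)
[9] truncate(a, 2) — a=0,1 (map FF......)
[10] unlink(a) —  (map ........)
[11] create(a) — a=0 (map F.......)
[12] append(a, 3) — a=0,1,2,3 (map FFFF....)

bitmap = FFFF....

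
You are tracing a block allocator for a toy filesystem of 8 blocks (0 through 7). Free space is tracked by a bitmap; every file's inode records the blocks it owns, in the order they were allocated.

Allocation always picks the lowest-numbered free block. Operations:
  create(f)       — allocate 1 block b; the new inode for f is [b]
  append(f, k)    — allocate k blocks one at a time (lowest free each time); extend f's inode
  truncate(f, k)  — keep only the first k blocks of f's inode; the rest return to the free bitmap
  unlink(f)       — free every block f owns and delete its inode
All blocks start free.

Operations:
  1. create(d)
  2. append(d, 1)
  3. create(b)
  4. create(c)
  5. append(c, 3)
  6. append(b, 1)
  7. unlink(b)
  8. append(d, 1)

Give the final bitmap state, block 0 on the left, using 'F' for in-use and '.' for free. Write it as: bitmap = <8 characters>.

  1. create(d)  ⇒  F.......  {d→[0]}
  2. append(d, 1)  ⇒  FF......  {d→[0, 1]}
  3. create(b)  ⇒  FFF.....  {b→[2]; d→[0, 1]}
  4. create(c)  ⇒  FFFF....  {b→[2]; c→[3]; d→[0, 1]}
  5. append(c, 3)  ⇒  FFFFFFF.  {b→[2]; c→[3, 4, 5, 6]; d→[0, 1]}
  6. append(b, 1)  ⇒  FFFFFFFF  {b→[2, 7]; c→[3, 4, 5, 6]; d→[0, 1]}
  7. unlink(b)  ⇒  FF.FFFF.  {c→[3, 4, 5, 6]; d→[0, 1]}
  8. append(d, 1)  ⇒  FFFFFFF.  {c→[3, 4, 5, 6]; d→[0, 1, 2]}

bitmap = FFFFFFF.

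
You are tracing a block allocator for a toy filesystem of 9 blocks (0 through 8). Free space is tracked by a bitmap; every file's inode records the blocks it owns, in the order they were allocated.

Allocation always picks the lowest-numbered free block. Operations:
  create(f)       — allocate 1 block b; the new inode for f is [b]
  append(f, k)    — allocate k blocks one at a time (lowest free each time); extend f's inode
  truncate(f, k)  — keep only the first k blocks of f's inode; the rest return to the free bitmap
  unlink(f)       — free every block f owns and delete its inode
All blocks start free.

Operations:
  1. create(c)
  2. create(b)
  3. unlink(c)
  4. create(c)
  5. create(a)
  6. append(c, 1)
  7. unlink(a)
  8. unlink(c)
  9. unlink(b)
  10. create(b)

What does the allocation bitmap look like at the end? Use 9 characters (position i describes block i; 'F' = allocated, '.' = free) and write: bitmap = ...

bitmap = F........

[1] create(c) — c=0 (map F........)
[2] create(b) — b=1 c=0 (map FF.......)
[3] unlink(c) — b=1 (map .F.......)
[4] create(c) — b=1 c=0 (map FF.......)
[5] create(a) — a=2 b=1 c=0 (map FFF......)
[6] append(c, 1) — a=2 b=1 c=0,3 (map FFFF.....)
[7] unlink(a) — b=1 c=0,3 (map FF.F.....)
[8] unlink(c) — b=1 (map .F.......)
[9] unlink(b) —  (map .........)
[10] create(b) — b=0 (map F........)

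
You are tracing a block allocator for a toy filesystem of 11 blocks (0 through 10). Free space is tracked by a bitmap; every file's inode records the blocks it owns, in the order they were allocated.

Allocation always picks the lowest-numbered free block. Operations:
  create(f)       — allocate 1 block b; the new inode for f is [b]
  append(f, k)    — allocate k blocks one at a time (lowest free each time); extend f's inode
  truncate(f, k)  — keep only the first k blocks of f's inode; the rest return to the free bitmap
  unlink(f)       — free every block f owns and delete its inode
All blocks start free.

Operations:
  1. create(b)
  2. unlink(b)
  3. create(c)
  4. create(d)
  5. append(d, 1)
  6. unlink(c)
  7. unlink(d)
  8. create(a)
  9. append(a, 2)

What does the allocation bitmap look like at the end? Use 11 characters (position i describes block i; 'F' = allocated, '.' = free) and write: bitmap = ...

[1] create(b) — b=0 (map F..........)
[2] unlink(b) —  (map ...........)
[3] create(c) — c=0 (map F..........)
[4] create(d) — c=0 d=1 (map FF.........)
[5] append(d, 1) — c=0 d=1,2 (map FFF........)
[6] unlink(c) — d=1,2 (map .FF........)
[7] unlink(d) —  (map ...........)
[8] create(a) — a=0 (map F..........)
[9] append(a, 2) — a=0,1,2 (map FFF........)

bitmap = FFF........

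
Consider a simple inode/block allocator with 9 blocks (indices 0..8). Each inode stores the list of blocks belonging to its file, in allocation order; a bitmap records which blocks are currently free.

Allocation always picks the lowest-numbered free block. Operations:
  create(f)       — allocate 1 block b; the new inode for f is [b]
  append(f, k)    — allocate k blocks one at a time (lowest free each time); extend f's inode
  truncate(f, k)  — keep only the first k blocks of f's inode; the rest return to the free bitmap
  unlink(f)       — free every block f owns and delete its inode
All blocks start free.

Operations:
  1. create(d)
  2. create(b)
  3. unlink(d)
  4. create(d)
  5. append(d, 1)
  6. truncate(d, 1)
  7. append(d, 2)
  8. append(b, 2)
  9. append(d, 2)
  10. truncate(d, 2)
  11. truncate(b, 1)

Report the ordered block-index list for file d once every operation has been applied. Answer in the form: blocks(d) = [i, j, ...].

blocks(d) = [0, 2]

  1. create(d)  ⇒  F........  {d→[0]}
  2. create(b)  ⇒  FF.......  {b→[1]; d→[0]}
  3. unlink(d)  ⇒  .F.......  {b→[1]}
  4. create(d)  ⇒  FF.......  {b→[1]; d→[0]}
  5. append(d, 1)  ⇒  FFF......  {b→[1]; d→[0, 2]}
  6. truncate(d, 1)  ⇒  FF.......  {b→[1]; d→[0]}
  7. append(d, 2)  ⇒  FFFF.....  {b→[1]; d→[0, 2, 3]}
  8. append(b, 2)  ⇒  FFFFFF...  {b→[1, 4, 5]; d→[0, 2, 3]}
  9. append(d, 2)  ⇒  FFFFFFFF.  {b→[1, 4, 5]; d→[0, 2, 3, 6, 7]}
  10. truncate(d, 2)  ⇒  FFF.FF...  {b→[1, 4, 5]; d→[0, 2]}
  11. truncate(b, 1)  ⇒  FFF......  {b→[1]; d→[0, 2]}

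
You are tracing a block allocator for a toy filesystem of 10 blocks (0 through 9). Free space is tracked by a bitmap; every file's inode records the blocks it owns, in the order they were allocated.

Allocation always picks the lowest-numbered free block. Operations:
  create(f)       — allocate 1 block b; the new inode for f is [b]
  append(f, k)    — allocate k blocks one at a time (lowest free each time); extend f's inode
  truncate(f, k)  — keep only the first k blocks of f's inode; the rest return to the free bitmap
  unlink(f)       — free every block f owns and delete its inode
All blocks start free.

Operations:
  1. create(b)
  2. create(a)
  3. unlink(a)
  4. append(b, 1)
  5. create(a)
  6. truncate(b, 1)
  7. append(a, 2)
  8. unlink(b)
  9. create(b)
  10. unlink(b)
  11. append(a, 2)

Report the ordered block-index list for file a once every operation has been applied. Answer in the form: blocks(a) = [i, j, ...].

blocks(a) = [2, 1, 3, 0, 4]

[1] create(b) — b=0 (map F.........)
[2] create(a) — a=1 b=0 (map FF........)
[3] unlink(a) — b=0 (map F.........)
[4] append(b, 1) — b=0,1 (map FF........)
[5] create(a) — a=2 b=0,1 (map FFF.......)
[6] truncate(b, 1) — a=2 b=0 (map F.F.......)
[7] append(a, 2) — a=2,1,3 b=0 (map FFFF......)
[8] unlink(b) — a=2,1,3 (map .FFF......)
[9] create(b) — a=2,1,3 b=0 (map FFFF......)
[10] unlink(b) — a=2,1,3 (map .FFF......)
[11] append(a, 2) — a=2,1,3,0,4 (map FFFFF.....)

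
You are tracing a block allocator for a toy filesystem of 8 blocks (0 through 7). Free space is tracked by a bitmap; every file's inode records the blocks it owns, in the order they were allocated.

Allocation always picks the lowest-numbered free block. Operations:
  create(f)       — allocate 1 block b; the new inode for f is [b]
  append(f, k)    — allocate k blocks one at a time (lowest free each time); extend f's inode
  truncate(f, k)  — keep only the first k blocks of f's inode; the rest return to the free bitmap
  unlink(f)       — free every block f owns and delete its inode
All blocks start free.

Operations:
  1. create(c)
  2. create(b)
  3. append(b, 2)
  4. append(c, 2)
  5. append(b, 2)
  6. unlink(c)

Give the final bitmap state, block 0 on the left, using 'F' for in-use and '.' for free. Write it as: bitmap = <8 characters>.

bitmap = .FFF..FF

[1] create(c) — c=0 (map F.......)
[2] create(b) — b=1 c=0 (map FF......)
[3] append(b, 2) — b=1,2,3 c=0 (map FFFF....)
[4] append(c, 2) — b=1,2,3 c=0,4,5 (map FFFFFF..)
[5] append(b, 2) — b=1,2,3,6,7 c=0,4,5 (map FFFFFFFF)
[6] unlink(c) — b=1,2,3,6,7 (map .FFF..FF)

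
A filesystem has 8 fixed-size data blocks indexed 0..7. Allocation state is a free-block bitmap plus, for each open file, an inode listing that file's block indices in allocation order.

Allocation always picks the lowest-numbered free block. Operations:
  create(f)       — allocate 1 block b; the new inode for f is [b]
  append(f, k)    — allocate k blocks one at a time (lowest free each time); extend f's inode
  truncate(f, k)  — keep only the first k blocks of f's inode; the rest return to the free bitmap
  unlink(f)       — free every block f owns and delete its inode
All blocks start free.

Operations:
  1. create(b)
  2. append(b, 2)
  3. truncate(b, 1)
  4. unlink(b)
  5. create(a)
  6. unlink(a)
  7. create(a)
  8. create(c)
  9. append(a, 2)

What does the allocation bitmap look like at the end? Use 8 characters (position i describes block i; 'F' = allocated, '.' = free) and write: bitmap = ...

bitmap = FFFF....

after create(b) → b:[0]  free=[F.......]
after append(b, 2) → b:[0, 1, 2]  free=[FFF.....]
after truncate(b, 1) → b:[0]  free=[F.......]
after unlink(b) →   free=[........]
after create(a) → a:[0]  free=[F.......]
after unlink(a) →   free=[........]
after create(a) → a:[0]  free=[F.......]
after create(c) → a:[0], c:[1]  free=[FF......]
after append(a, 2) → a:[0, 2, 3], c:[1]  free=[FFFF....]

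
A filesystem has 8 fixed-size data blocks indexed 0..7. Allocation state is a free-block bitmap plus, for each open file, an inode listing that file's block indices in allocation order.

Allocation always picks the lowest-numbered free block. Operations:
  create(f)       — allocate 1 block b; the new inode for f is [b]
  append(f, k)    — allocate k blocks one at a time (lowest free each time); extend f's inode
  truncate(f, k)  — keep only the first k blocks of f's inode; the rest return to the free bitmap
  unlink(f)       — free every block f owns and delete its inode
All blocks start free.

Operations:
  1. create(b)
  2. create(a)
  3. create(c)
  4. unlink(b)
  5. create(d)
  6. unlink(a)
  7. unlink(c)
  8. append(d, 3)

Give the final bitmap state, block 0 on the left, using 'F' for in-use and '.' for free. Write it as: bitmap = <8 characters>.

create(b): bitmap=F....... | b=[0]
create(a): bitmap=FF...... | a=[1] b=[0]
create(c): bitmap=FFF..... | a=[1] b=[0] c=[2]
unlink(b): bitmap=.FF..... | a=[1] c=[2]
create(d): bitmap=FFF..... | a=[1] c=[2] d=[0]
unlink(a): bitmap=F.F..... | c=[2] d=[0]
unlink(c): bitmap=F....... | d=[0]
append(d, 3): bitmap=FFFF.... | d=[0, 1, 2, 3]

bitmap = FFFF....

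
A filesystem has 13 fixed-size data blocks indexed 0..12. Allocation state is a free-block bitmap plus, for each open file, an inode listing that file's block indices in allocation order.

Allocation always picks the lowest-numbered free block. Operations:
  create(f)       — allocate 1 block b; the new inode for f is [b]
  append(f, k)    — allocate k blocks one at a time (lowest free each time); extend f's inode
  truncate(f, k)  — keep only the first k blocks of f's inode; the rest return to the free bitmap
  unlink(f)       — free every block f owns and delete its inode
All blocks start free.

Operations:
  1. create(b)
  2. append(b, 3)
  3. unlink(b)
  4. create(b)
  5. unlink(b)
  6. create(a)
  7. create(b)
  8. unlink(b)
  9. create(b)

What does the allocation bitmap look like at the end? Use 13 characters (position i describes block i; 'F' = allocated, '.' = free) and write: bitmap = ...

bitmap = FF...........

  1. create(b)  ⇒  F............  {b→[0]}
  2. append(b, 3)  ⇒  FFFF.........  {b→[0, 1, 2, 3]}
  3. unlink(b)  ⇒  .............  {}
  4. create(b)  ⇒  F............  {b→[0]}
  5. unlink(b)  ⇒  .............  {}
  6. create(a)  ⇒  F............  {a→[0]}
  7. create(b)  ⇒  FF...........  {a→[0]; b→[1]}
  8. unlink(b)  ⇒  F............  {a→[0]}
  9. create(b)  ⇒  FF...........  {a→[0]; b→[1]}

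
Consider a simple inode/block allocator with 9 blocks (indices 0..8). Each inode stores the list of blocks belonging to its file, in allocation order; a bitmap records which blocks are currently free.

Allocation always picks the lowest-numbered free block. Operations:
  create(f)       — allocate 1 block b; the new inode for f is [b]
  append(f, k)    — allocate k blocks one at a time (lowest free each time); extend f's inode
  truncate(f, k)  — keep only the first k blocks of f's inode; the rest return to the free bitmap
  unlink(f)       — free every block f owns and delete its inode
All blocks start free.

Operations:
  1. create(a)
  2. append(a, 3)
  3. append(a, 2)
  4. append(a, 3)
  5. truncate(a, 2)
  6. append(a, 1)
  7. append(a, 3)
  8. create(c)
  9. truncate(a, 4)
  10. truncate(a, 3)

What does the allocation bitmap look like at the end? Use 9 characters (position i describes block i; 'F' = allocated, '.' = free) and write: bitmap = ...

[1] create(a) — a=0 (map F........)
[2] append(a, 3) — a=0,1,2,3 (map FFFF.....)
[3] append(a, 2) — a=0,1,2,3,4,5 (map FFFFFF...)
[4] append(a, 3) — a=0,1,2,3,4,5,6,7,8 (map FFFFFFFFF)
[5] truncate(a, 2) — a=0,1 (map FF.......)
[6] append(a, 1) — a=0,1,2 (map FFF......)
[7] append(a, 3) — a=0,1,2,3,4,5 (map FFFFFF...)
[8] create(c) — a=0,1,2,3,4,5 c=6 (map FFFFFFF..)
[9] truncate(a, 4) — a=0,1,2,3 c=6 (map FFFF..F..)
[10] truncate(a, 3) — a=0,1,2 c=6 (map FFF...F..)

bitmap = FFF...F..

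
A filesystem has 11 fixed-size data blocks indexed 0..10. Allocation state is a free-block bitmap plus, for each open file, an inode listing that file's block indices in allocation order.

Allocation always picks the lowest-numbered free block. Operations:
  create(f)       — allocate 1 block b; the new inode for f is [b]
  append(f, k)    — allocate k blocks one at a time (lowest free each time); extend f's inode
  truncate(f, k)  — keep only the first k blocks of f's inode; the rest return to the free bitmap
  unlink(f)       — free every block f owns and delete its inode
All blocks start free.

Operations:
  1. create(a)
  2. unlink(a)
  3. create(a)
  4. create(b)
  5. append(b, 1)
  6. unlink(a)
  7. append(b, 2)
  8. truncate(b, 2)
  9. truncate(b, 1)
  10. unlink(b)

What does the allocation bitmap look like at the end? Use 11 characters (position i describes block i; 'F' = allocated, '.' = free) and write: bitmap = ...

create(a): bitmap=F.......... | a=[0]
unlink(a): bitmap=........... | 
create(a): bitmap=F.......... | a=[0]
create(b): bitmap=FF......... | a=[0] b=[1]
append(b, 1): bitmap=FFF........ | a=[0] b=[1, 2]
unlink(a): bitmap=.FF........ | b=[1, 2]
append(b, 2): bitmap=FFFF....... | b=[1, 2, 0, 3]
truncate(b, 2): bitmap=.FF........ | b=[1, 2]
truncate(b, 1): bitmap=.F......... | b=[1]
unlink(b): bitmap=........... | 

bitmap = ...........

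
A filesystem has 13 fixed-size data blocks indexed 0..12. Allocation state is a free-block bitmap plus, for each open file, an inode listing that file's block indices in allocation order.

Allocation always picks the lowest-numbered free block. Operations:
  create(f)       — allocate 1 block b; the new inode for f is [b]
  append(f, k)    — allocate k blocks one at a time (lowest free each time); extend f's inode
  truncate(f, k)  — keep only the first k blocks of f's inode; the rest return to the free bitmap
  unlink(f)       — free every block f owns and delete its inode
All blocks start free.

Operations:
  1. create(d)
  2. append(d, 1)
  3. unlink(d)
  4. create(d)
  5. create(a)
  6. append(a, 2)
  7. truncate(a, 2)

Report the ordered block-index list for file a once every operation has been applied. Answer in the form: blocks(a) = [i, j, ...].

blocks(a) = [1, 2]

create(d): bitmap=F............ | d=[0]
append(d, 1): bitmap=FF........... | d=[0, 1]
unlink(d): bitmap=............. | 
create(d): bitmap=F............ | d=[0]
create(a): bitmap=FF........... | a=[1] d=[0]
append(a, 2): bitmap=FFFF......... | a=[1, 2, 3] d=[0]
truncate(a, 2): bitmap=FFF.......... | a=[1, 2] d=[0]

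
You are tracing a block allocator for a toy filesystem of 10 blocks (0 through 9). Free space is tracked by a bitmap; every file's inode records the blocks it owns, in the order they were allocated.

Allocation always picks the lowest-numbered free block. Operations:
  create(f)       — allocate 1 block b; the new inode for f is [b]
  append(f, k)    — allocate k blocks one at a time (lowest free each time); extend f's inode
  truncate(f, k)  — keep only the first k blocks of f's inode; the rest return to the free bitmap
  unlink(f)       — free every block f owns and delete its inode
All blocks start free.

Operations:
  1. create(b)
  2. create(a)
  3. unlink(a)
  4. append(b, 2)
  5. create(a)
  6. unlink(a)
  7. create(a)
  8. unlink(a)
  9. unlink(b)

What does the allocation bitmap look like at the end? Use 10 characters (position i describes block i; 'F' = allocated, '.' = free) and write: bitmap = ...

create(b): bitmap=F......... | b=[0]
create(a): bitmap=FF........ | a=[1] b=[0]
unlink(a): bitmap=F......... | b=[0]
append(b, 2): bitmap=FFF....... | b=[0, 1, 2]
create(a): bitmap=FFFF...... | a=[3] b=[0, 1, 2]
unlink(a): bitmap=FFF....... | b=[0, 1, 2]
create(a): bitmap=FFFF...... | a=[3] b=[0, 1, 2]
unlink(a): bitmap=FFF....... | b=[0, 1, 2]
unlink(b): bitmap=.......... | 

bitmap = ..........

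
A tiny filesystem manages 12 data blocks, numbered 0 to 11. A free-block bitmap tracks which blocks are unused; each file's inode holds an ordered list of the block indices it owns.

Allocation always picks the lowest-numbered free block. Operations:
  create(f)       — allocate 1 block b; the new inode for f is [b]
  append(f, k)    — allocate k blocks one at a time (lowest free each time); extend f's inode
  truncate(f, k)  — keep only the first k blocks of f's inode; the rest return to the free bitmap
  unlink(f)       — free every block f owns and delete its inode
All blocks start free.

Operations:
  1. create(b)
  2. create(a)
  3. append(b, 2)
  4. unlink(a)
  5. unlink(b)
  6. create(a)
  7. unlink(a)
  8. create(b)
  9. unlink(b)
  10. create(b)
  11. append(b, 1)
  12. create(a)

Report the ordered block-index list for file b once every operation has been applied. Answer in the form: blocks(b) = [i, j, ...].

blocks(b) = [0, 1]

  1. create(b)  ⇒  F...........  {b→[0]}
  2. create(a)  ⇒  FF..........  {a→[1]; b→[0]}
  3. append(b, 2)  ⇒  FFFF........  {a→[1]; b→[0, 2, 3]}
  4. unlink(a)  ⇒  F.FF........  {b→[0, 2, 3]}
  5. unlink(b)  ⇒  ............  {}
  6. create(a)  ⇒  F...........  {a→[0]}
  7. unlink(a)  ⇒  ............  {}
  8. create(b)  ⇒  F...........  {b→[0]}
  9. unlink(b)  ⇒  ............  {}
  10. create(b)  ⇒  F...........  {b→[0]}
  11. append(b, 1)  ⇒  FF..........  {b→[0, 1]}
  12. create(a)  ⇒  FFF.........  {a→[2]; b→[0, 1]}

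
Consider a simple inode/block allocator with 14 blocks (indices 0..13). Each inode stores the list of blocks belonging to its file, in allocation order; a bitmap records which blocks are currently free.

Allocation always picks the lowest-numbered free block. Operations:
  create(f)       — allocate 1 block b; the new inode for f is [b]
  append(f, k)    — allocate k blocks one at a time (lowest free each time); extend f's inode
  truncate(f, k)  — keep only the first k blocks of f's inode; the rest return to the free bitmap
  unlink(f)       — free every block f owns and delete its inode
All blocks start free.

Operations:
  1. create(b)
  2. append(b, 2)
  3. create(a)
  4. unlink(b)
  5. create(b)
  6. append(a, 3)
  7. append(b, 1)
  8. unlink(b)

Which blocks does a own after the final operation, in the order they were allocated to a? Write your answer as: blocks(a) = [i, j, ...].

[1] create(b) — b=0 (map F.............)
[2] append(b, 2) — b=0,1,2 (map FFF...........)
[3] create(a) — a=3 b=0,1,2 (map FFFF..........)
[4] unlink(b) — a=3 (map ...F..........)
[5] create(b) — a=3 b=0 (map F..F..........)
[6] append(a, 3) — a=3,1,2,4 b=0 (map FFFFF.........)
[7] append(b, 1) — a=3,1,2,4 b=0,5 (map FFFFFF........)
[8] unlink(b) — a=3,1,2,4 (map .FFFF.........)

blocks(a) = [3, 1, 2, 4]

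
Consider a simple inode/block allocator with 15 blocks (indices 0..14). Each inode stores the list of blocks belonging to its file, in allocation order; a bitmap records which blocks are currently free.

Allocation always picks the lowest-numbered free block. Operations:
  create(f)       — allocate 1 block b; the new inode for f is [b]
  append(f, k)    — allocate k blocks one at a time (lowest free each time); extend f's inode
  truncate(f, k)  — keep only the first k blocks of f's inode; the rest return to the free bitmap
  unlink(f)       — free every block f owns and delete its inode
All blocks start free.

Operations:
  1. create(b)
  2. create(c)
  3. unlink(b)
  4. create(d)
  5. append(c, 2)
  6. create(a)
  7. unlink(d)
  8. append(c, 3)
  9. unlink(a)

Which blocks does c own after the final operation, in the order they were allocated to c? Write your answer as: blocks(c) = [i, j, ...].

  1. create(b)  ⇒  F..............  {b→[0]}
  2. create(c)  ⇒  FF.............  {b→[0]; c→[1]}
  3. unlink(b)  ⇒  .F.............  {c→[1]}
  4. create(d)  ⇒  FF.............  {c→[1]; d→[0]}
  5. append(c, 2)  ⇒  FFFF...........  {c→[1, 2, 3]; d→[0]}
  6. create(a)  ⇒  FFFFF..........  {a→[4]; c→[1, 2, 3]; d→[0]}
  7. unlink(d)  ⇒  .FFFF..........  {a→[4]; c→[1, 2, 3]}
  8. append(c, 3)  ⇒  FFFFFFF........  {a→[4]; c→[1, 2, 3, 0, 5, 6]}
  9. unlink(a)  ⇒  FFFF.FF........  {c→[1, 2, 3, 0, 5, 6]}

blocks(c) = [1, 2, 3, 0, 5, 6]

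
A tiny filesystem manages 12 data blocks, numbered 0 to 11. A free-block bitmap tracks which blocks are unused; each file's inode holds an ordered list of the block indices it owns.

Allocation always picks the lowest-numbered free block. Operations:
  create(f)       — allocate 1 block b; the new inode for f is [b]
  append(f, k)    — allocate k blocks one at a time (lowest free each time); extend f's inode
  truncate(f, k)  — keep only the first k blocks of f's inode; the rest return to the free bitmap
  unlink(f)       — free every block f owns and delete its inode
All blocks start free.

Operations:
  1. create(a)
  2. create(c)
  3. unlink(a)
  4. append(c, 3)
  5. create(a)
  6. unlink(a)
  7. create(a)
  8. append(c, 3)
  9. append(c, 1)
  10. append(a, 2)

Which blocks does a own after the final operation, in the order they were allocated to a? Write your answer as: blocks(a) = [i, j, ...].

  1. create(a)  ⇒  F...........  {a→[0]}
  2. create(c)  ⇒  FF..........  {a→[0]; c→[1]}
  3. unlink(a)  ⇒  .F..........  {c→[1]}
  4. append(c, 3)  ⇒  FFFF........  {c→[1, 0, 2, 3]}
  5. create(a)  ⇒  FFFFF.......  {a→[4]; c→[1, 0, 2, 3]}
  6. unlink(a)  ⇒  FFFF........  {c→[1, 0, 2, 3]}
  7. create(a)  ⇒  FFFFF.......  {a→[4]; c→[1, 0, 2, 3]}
  8. append(c, 3)  ⇒  FFFFFFFF....  {a→[4]; c→[1, 0, 2, 3, 5, 6, 7]}
  9. append(c, 1)  ⇒  FFFFFFFFF...  {a→[4]; c→[1, 0, 2, 3, 5, 6, 7, 8]}
  10. append(a, 2)  ⇒  FFFFFFFFFFF.  {a→[4, 9, 10]; c→[1, 0, 2, 3, 5, 6, 7, 8]}

blocks(a) = [4, 9, 10]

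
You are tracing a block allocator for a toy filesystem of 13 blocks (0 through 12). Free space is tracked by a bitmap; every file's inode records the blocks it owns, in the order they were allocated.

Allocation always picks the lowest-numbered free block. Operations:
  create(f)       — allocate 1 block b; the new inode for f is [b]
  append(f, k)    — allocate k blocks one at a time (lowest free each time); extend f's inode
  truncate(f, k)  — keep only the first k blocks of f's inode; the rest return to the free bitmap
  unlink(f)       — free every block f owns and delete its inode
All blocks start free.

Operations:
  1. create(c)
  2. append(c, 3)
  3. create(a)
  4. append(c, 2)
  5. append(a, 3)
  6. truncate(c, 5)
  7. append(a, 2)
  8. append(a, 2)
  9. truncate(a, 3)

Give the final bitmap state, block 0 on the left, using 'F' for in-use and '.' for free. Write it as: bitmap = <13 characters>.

bitmap = FFFFFF.FF....

  1. create(c)  ⇒  F............  {c→[0]}
  2. append(c, 3)  ⇒  FFFF.........  {c→[0, 1, 2, 3]}
  3. create(a)  ⇒  FFFFF........  {a→[4]; c→[0, 1, 2, 3]}
  4. append(c, 2)  ⇒  FFFFFFF......  {a→[4]; c→[0, 1, 2, 3, 5, 6]}
  5. append(a, 3)  ⇒  FFFFFFFFFF...  {a→[4, 7, 8, 9]; c→[0, 1, 2, 3, 5, 6]}
  6. truncate(c, 5)  ⇒  FFFFFF.FFF...  {a→[4, 7, 8, 9]; c→[0, 1, 2, 3, 5]}
  7. append(a, 2)  ⇒  FFFFFFFFFFF..  {a→[4, 7, 8, 9, 6, 10]; c→[0, 1, 2, 3, 5]}
  8. append(a, 2)  ⇒  FFFFFFFFFFFFF  {a→[4, 7, 8, 9, 6, 10, 11, 12]; c→[0, 1, 2, 3, 5]}
  9. truncate(a, 3)  ⇒  FFFFFF.FF....  {a→[4, 7, 8]; c→[0, 1, 2, 3, 5]}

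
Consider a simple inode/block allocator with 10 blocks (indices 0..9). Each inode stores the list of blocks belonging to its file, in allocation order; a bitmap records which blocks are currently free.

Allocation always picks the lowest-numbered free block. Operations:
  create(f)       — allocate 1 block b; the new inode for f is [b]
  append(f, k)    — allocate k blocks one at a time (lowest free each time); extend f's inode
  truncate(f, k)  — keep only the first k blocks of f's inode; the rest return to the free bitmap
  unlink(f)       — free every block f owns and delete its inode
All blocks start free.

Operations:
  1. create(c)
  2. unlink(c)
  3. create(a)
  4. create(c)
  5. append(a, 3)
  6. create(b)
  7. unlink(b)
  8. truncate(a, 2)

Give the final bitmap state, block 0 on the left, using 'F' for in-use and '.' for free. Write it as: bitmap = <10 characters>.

[1] create(c) — c=0 (map F.........)
[2] unlink(c) —  (map ..........)
[3] create(a) — a=0 (map F.........)
[4] create(c) — a=0 c=1 (map FF........)
[5] append(a, 3) — a=0,2,3,4 c=1 (map FFFFF.....)
[6] create(b) — a=0,2,3,4 b=5 c=1 (map FFFFFF....)
[7] unlink(b) — a=0,2,3,4 c=1 (map FFFFF.....)
[8] truncate(a, 2) — a=0,2 c=1 (map FFF.......)

bitmap = FFF.......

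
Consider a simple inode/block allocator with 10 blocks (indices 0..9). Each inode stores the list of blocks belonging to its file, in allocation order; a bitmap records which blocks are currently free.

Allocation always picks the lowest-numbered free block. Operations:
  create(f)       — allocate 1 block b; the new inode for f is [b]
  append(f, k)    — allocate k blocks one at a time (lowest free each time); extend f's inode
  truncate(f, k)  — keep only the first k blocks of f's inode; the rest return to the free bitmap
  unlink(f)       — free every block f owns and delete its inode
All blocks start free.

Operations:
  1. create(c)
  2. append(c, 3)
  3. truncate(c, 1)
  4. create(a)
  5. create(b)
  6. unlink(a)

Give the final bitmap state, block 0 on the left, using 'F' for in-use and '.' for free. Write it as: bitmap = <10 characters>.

[1] create(c) — c=0 (map F.........)
[2] append(c, 3) — c=0,1,2,3 (map FFFF......)
[3] truncate(c, 1) — c=0 (map F.........)
[4] create(a) — a=1 c=0 (map FF........)
[5] create(b) — a=1 b=2 c=0 (map FFF.......)
[6] unlink(a) — b=2 c=0 (map F.F.......)

bitmap = F.F.......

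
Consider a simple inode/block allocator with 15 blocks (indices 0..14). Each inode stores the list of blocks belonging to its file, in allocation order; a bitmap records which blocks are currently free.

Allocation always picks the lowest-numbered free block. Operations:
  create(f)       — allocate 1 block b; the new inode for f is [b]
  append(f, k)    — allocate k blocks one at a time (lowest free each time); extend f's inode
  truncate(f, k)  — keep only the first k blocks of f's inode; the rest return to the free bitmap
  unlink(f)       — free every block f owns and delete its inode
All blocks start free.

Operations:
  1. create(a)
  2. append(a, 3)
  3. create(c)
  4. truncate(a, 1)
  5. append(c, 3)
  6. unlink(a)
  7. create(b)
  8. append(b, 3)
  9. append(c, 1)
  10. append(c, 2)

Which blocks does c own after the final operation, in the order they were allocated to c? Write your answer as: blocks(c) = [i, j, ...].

after create(a) → a:[0]  free=[F..............]
after append(a, 3) → a:[0, 1, 2, 3]  free=[FFFF...........]
after create(c) → a:[0, 1, 2, 3], c:[4]  free=[FFFFF..........]
after truncate(a, 1) → a:[0], c:[4]  free=[F...F..........]
after append(c, 3) → a:[0], c:[4, 1, 2, 3]  free=[FFFFF..........]
after unlink(a) → c:[4, 1, 2, 3]  free=[.FFFF..........]
after create(b) → b:[0], c:[4, 1, 2, 3]  free=[FFFFF..........]
after append(b, 3) → b:[0, 5, 6, 7], c:[4, 1, 2, 3]  free=[FFFFFFFF.......]
after append(c, 1) → b:[0, 5, 6, 7], c:[4, 1, 2, 3, 8]  free=[FFFFFFFFF......]
after append(c, 2) → b:[0, 5, 6, 7], c:[4, 1, 2, 3, 8, 9, 10]  free=[FFFFFFFFFFF....]

blocks(c) = [4, 1, 2, 3, 8, 9, 10]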